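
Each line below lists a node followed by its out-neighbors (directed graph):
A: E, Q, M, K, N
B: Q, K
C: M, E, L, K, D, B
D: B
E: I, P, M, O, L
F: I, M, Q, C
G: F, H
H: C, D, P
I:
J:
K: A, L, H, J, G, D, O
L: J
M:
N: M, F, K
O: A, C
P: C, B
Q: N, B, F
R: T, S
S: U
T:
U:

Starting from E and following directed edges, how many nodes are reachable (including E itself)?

17

BFS from E visits: E, I, P, M, O, L, C, B, A, J, K, D, Q, N, H, G, F
Reachable nodes: 17 of 21 total.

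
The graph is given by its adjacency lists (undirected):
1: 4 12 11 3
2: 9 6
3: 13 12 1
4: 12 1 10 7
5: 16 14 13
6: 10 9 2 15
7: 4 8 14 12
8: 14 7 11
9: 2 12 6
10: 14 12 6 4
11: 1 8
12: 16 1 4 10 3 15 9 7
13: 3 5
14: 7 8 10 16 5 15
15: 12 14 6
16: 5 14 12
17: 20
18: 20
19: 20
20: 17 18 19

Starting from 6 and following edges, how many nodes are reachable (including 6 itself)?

16

BFS from 6 visits: 6, 15, 10, 9, 2, 14, 12, 4, 16, 8, 7, 5, 3, 1, 11, 13
Reachable nodes: 16 of 20 total.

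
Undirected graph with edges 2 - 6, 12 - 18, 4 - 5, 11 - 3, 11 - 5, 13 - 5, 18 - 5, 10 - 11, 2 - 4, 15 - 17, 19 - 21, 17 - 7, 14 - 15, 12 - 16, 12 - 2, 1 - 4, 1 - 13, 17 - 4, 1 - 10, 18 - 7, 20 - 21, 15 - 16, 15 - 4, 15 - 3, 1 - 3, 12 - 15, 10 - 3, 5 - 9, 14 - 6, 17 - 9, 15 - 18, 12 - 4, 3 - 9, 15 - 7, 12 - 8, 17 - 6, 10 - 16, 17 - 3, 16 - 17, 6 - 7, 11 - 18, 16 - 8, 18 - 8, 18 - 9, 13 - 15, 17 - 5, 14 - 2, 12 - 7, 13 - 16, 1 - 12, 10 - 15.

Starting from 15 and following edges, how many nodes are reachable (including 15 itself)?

BFS from 15 visits: 15, 18, 17, 16, 14, 13, 12, 10, 7, 4, 3, 11, 9, 8, 5, 6, 2, 1
Reachable nodes: 18 of 21 total.

18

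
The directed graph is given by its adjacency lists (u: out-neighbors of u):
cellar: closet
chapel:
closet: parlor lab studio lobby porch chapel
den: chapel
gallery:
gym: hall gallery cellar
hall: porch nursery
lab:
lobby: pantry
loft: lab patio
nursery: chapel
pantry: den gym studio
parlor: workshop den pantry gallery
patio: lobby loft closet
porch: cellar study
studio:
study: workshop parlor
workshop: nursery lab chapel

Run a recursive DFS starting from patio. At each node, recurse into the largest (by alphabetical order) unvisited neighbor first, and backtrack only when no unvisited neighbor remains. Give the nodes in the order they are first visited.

patio -> loft -> lab -> lobby -> pantry -> studio -> gym -> hall -> porch -> study -> workshop -> nursery -> chapel -> parlor -> gallery -> den -> cellar -> closet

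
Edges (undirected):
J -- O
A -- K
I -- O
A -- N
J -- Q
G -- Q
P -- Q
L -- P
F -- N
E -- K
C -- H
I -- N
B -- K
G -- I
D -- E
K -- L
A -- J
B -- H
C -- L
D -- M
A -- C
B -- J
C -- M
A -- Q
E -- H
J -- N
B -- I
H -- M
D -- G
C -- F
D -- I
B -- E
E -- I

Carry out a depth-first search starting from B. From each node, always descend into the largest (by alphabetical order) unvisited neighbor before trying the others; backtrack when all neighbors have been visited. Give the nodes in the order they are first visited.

B K L P Q J O I N F C M H E D G A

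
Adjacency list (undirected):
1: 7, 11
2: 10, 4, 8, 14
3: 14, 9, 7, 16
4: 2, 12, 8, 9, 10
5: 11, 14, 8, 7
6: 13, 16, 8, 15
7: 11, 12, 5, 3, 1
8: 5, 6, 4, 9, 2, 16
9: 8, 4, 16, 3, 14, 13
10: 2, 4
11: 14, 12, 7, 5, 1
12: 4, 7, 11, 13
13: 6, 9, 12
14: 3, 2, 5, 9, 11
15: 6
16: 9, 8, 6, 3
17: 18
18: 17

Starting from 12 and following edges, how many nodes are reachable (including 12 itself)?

16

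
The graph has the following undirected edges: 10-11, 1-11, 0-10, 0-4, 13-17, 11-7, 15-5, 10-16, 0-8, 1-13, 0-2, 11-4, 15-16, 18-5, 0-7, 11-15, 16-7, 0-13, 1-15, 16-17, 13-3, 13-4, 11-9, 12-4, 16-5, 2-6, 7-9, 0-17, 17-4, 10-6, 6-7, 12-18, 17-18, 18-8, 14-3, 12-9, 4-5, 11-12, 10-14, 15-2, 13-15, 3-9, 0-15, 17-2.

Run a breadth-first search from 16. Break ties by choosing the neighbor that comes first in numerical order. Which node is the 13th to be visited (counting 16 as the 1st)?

Visit 16; enqueue 5, 7, 10, 15, 17 → queue [5, 7, 10, 15, 17]
Visit 5; enqueue 4, 18 → queue [7, 10, 15, 17, 4, 18]
Visit 7; enqueue 0, 6, 9, 11 → queue [10, 15, 17, 4, 18, 0, 6, 9, 11]
Visit 10; enqueue 14 → queue [15, 17, 4, 18, 0, 6, 9, 11, 14]
Visit 15; enqueue 1, 2, 13 → queue [17, 4, 18, 0, 6, 9, 11, 14, 1, 2, 13]
Visit 17 → queue [4, 18, 0, 6, 9, 11, 14, 1, 2, 13]
Visit 4; enqueue 12 → queue [18, 0, 6, 9, 11, 14, 1, 2, 13, 12]
Visit 18; enqueue 8 → queue [0, 6, 9, 11, 14, 1, 2, 13, 12, 8]
Visit 0 → queue [6, 9, 11, 14, 1, 2, 13, 12, 8]
Visit 6 → queue [9, 11, 14, 1, 2, 13, 12, 8]
Visit 9; enqueue 3 → queue [11, 14, 1, 2, 13, 12, 8, 3]
Visit 11 → queue [14, 1, 2, 13, 12, 8, 3]
Visit 14 → queue [1, 2, 13, 12, 8, 3]
Visit 1 → queue [2, 13, 12, 8, 3]
Visit 2 → queue [13, 12, 8, 3]
Visit 13 → queue [12, 8, 3]
Visit 12 → queue [8, 3]
Visit 8 → queue [3]
Visit 3 → queue []

Visit order: 16, 5, 7, 10, 15, 17, 4, 18, 0, 6, 9, 11, 14, 1, 2, 13, 12, 8, 3

14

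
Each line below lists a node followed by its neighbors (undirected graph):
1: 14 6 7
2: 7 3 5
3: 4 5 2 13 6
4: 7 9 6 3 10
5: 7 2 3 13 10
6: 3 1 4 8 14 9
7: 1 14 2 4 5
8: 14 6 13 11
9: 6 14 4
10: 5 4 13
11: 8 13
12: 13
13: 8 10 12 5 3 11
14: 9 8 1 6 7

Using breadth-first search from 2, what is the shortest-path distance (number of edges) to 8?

Level 0: 2
Level 1: 3, 5, 7
Level 2: 1, 4, 6, 10, 13, 14
Level 3: 8, 9, 11, 12
8 first appears at level 3.

3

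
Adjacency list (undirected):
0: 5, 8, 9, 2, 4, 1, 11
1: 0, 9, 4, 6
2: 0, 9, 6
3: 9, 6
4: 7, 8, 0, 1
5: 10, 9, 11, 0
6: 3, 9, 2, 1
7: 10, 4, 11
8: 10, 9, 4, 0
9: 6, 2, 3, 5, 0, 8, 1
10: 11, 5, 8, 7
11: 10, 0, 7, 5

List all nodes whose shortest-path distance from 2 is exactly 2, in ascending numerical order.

1, 3, 4, 5, 8, 11

Level 0: 2
Level 1: 0, 6, 9
Level 2: 1, 3, 4, 5, 8, 11
Level 3: 7, 10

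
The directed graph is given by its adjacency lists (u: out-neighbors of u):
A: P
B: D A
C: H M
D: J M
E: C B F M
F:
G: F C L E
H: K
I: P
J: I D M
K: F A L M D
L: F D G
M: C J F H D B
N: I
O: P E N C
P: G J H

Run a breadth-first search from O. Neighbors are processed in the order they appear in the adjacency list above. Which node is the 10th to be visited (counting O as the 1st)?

Visit O; enqueue P, E, N, C → queue [P, E, N, C]
Visit P; enqueue G, J, H → queue [E, N, C, G, J, H]
Visit E; enqueue B, F, M → queue [N, C, G, J, H, B, F, M]
Visit N; enqueue I → queue [C, G, J, H, B, F, M, I]
Visit C → queue [G, J, H, B, F, M, I]
Visit G; enqueue L → queue [J, H, B, F, M, I, L]
Visit J; enqueue D → queue [H, B, F, M, I, L, D]
Visit H; enqueue K → queue [B, F, M, I, L, D, K]
Visit B; enqueue A → queue [F, M, I, L, D, K, A]
Visit F → queue [M, I, L, D, K, A]
Visit M → queue [I, L, D, K, A]
Visit I → queue [L, D, K, A]
Visit L → queue [D, K, A]
Visit D → queue [K, A]
Visit K → queue [A]
Visit A → queue []

Visit order: O, P, E, N, C, G, J, H, B, F, M, I, L, D, K, A

F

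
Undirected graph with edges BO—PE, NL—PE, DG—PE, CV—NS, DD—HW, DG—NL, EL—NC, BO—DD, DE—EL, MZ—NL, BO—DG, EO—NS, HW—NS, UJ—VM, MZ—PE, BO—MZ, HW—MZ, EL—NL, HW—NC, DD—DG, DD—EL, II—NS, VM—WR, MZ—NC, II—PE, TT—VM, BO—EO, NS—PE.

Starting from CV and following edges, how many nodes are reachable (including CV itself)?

14

BFS from CV visits: CV, NS, EO, HW, II, PE, BO, DD, MZ, NC, DG, NL, EL, DE
Reachable nodes: 14 of 18 total.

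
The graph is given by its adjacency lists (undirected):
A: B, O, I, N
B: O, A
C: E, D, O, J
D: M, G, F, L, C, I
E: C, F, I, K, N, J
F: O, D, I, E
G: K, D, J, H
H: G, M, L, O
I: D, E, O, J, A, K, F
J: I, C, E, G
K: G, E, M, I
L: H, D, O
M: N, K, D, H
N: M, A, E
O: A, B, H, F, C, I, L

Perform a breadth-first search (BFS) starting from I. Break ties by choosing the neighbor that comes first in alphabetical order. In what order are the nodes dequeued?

I → A → D → E → F → J → K → O → B → N → C → G → L → M → H

Visit I; enqueue A, D, E, F, J, K, O → queue [A, D, E, F, J, K, O]
Visit A; enqueue B, N → queue [D, E, F, J, K, O, B, N]
Visit D; enqueue C, G, L, M → queue [E, F, J, K, O, B, N, C, G, L, M]
Visit E → queue [F, J, K, O, B, N, C, G, L, M]
Visit F → queue [J, K, O, B, N, C, G, L, M]
Visit J → queue [K, O, B, N, C, G, L, M]
Visit K → queue [O, B, N, C, G, L, M]
Visit O; enqueue H → queue [B, N, C, G, L, M, H]
Visit B → queue [N, C, G, L, M, H]
Visit N → queue [C, G, L, M, H]
Visit C → queue [G, L, M, H]
Visit G → queue [L, M, H]
Visit L → queue [M, H]
Visit M → queue [H]
Visit H → queue []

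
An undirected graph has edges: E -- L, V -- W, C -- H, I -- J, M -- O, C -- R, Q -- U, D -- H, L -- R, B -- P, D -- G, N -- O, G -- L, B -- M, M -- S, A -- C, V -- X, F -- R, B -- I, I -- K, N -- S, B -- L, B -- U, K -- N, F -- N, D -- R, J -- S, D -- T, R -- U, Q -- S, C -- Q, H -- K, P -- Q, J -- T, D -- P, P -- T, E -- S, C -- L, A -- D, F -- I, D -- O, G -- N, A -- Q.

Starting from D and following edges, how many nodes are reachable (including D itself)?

21

BFS from D visits: D, A, G, H, O, P, R, T, C, Q, L, N, K, M, B, F, U, J, S, E, I
Reachable nodes: 21 of 24 total.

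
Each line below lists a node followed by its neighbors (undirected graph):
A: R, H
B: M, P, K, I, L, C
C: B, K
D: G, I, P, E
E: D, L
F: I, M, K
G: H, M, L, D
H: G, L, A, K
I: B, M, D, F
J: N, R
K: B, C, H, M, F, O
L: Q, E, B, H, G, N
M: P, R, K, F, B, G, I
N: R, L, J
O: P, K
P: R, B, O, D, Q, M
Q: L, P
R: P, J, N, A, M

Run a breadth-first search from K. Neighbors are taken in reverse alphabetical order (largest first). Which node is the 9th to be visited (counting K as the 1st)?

R

Visit K; enqueue O, M, H, F, C, B → queue [O, M, H, F, C, B]
Visit O; enqueue P → queue [M, H, F, C, B, P]
Visit M; enqueue R, I, G → queue [H, F, C, B, P, R, I, G]
Visit H; enqueue L, A → queue [F, C, B, P, R, I, G, L, A]
Visit F → queue [C, B, P, R, I, G, L, A]
Visit C → queue [B, P, R, I, G, L, A]
Visit B → queue [P, R, I, G, L, A]
Visit P; enqueue Q, D → queue [R, I, G, L, A, Q, D]
Visit R; enqueue N, J → queue [I, G, L, A, Q, D, N, J]
Visit I → queue [G, L, A, Q, D, N, J]
Visit G → queue [L, A, Q, D, N, J]
Visit L; enqueue E → queue [A, Q, D, N, J, E]
Visit A → queue [Q, D, N, J, E]
Visit Q → queue [D, N, J, E]
Visit D → queue [N, J, E]
Visit N → queue [J, E]
Visit J → queue [E]
Visit E → queue []

Visit order: K, O, M, H, F, C, B, P, R, I, G, L, A, Q, D, N, J, E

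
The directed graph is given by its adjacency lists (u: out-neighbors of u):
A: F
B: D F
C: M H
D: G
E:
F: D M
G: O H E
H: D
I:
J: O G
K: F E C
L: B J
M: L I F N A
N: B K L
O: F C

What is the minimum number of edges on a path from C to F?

2

Level 0: C
Level 1: H, M
Level 2: A, D, F, I, L, N
Level 3: B, G, J, K
Level 4: E, O
F first appears at level 2.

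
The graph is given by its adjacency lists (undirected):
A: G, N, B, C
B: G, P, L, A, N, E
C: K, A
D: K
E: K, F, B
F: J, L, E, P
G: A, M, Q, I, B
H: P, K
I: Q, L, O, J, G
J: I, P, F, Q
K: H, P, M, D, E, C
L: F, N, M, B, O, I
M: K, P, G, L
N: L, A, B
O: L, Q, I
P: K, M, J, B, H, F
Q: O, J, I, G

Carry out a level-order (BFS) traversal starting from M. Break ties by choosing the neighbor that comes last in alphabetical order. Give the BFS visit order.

Visit M; enqueue P, L, K, G → queue [P, L, K, G]
Visit P; enqueue J, H, F, B → queue [L, K, G, J, H, F, B]
Visit L; enqueue O, N, I → queue [K, G, J, H, F, B, O, N, I]
Visit K; enqueue E, D, C → queue [G, J, H, F, B, O, N, I, E, D, C]
Visit G; enqueue Q, A → queue [J, H, F, B, O, N, I, E, D, C, Q, A]
Visit J → queue [H, F, B, O, N, I, E, D, C, Q, A]
Visit H → queue [F, B, O, N, I, E, D, C, Q, A]
Visit F → queue [B, O, N, I, E, D, C, Q, A]
Visit B → queue [O, N, I, E, D, C, Q, A]
Visit O → queue [N, I, E, D, C, Q, A]
Visit N → queue [I, E, D, C, Q, A]
Visit I → queue [E, D, C, Q, A]
Visit E → queue [D, C, Q, A]
Visit D → queue [C, Q, A]
Visit C → queue [Q, A]
Visit Q → queue [A]
Visit A → queue []

M, P, L, K, G, J, H, F, B, O, N, I, E, D, C, Q, A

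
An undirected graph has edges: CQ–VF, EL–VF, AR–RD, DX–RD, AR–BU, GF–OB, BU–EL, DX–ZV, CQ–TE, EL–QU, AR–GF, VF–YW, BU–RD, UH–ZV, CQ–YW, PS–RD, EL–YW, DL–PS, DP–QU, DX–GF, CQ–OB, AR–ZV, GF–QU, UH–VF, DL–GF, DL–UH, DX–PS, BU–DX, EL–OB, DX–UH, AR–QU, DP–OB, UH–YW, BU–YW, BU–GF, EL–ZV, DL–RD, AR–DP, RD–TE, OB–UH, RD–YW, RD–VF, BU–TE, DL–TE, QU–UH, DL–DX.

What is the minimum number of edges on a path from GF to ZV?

2

Level 0: GF
Level 1: AR, BU, DL, DX, OB, QU
Level 2: CQ, DP, EL, PS, RD, TE, UH, YW, ZV
Level 3: VF
ZV first appears at level 2.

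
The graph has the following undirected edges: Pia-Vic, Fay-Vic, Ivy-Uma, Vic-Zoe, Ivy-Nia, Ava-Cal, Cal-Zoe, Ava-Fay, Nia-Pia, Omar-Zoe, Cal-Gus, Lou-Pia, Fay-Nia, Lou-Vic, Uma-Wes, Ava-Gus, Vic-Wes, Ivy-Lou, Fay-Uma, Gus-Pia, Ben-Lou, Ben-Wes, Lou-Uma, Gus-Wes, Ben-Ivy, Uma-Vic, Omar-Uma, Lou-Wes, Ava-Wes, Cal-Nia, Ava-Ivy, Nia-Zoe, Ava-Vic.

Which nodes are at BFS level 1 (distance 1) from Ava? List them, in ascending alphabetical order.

Cal, Fay, Gus, Ivy, Vic, Wes

Level 0: Ava
Level 1: Cal, Fay, Gus, Ivy, Vic, Wes
Level 2: Ben, Lou, Nia, Pia, Uma, Zoe
Level 3: Omar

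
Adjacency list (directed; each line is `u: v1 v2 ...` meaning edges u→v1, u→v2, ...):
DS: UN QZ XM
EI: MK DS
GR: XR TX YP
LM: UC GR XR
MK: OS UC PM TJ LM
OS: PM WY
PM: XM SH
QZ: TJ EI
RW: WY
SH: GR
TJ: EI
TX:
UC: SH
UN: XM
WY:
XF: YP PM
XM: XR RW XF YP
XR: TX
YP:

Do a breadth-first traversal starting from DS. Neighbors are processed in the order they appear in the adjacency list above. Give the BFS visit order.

Visit DS; enqueue UN, QZ, XM → queue [UN, QZ, XM]
Visit UN → queue [QZ, XM]
Visit QZ; enqueue TJ, EI → queue [XM, TJ, EI]
Visit XM; enqueue XR, RW, XF, YP → queue [TJ, EI, XR, RW, XF, YP]
Visit TJ → queue [EI, XR, RW, XF, YP]
Visit EI; enqueue MK → queue [XR, RW, XF, YP, MK]
Visit XR; enqueue TX → queue [RW, XF, YP, MK, TX]
Visit RW; enqueue WY → queue [XF, YP, MK, TX, WY]
Visit XF; enqueue PM → queue [YP, MK, TX, WY, PM]
Visit YP → queue [MK, TX, WY, PM]
Visit MK; enqueue OS, UC, LM → queue [TX, WY, PM, OS, UC, LM]
Visit TX → queue [WY, PM, OS, UC, LM]
Visit WY → queue [PM, OS, UC, LM]
Visit PM; enqueue SH → queue [OS, UC, LM, SH]
Visit OS → queue [UC, LM, SH]
Visit UC → queue [LM, SH]
Visit LM; enqueue GR → queue [SH, GR]
Visit SH → queue [GR]
Visit GR → queue []

DS, UN, QZ, XM, TJ, EI, XR, RW, XF, YP, MK, TX, WY, PM, OS, UC, LM, SH, GR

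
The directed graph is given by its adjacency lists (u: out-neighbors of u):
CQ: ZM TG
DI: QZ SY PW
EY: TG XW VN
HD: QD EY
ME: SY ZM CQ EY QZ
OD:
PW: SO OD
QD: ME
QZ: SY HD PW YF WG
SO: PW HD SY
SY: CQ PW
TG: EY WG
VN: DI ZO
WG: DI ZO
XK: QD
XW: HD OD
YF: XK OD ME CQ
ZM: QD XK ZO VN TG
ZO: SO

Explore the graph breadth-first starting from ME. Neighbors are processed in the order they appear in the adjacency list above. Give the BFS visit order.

Visit ME; enqueue SY, ZM, CQ, EY, QZ → queue [SY, ZM, CQ, EY, QZ]
Visit SY; enqueue PW → queue [ZM, CQ, EY, QZ, PW]
Visit ZM; enqueue QD, XK, ZO, VN, TG → queue [CQ, EY, QZ, PW, QD, XK, ZO, VN, TG]
Visit CQ → queue [EY, QZ, PW, QD, XK, ZO, VN, TG]
Visit EY; enqueue XW → queue [QZ, PW, QD, XK, ZO, VN, TG, XW]
Visit QZ; enqueue HD, YF, WG → queue [PW, QD, XK, ZO, VN, TG, XW, HD, YF, WG]
Visit PW; enqueue SO, OD → queue [QD, XK, ZO, VN, TG, XW, HD, YF, WG, SO, OD]
Visit QD → queue [XK, ZO, VN, TG, XW, HD, YF, WG, SO, OD]
Visit XK → queue [ZO, VN, TG, XW, HD, YF, WG, SO, OD]
Visit ZO → queue [VN, TG, XW, HD, YF, WG, SO, OD]
Visit VN; enqueue DI → queue [TG, XW, HD, YF, WG, SO, OD, DI]
Visit TG → queue [XW, HD, YF, WG, SO, OD, DI]
Visit XW → queue [HD, YF, WG, SO, OD, DI]
Visit HD → queue [YF, WG, SO, OD, DI]
Visit YF → queue [WG, SO, OD, DI]
Visit WG → queue [SO, OD, DI]
Visit SO → queue [OD, DI]
Visit OD → queue [DI]
Visit DI → queue []

ME -> SY -> ZM -> CQ -> EY -> QZ -> PW -> QD -> XK -> ZO -> VN -> TG -> XW -> HD -> YF -> WG -> SO -> OD -> DI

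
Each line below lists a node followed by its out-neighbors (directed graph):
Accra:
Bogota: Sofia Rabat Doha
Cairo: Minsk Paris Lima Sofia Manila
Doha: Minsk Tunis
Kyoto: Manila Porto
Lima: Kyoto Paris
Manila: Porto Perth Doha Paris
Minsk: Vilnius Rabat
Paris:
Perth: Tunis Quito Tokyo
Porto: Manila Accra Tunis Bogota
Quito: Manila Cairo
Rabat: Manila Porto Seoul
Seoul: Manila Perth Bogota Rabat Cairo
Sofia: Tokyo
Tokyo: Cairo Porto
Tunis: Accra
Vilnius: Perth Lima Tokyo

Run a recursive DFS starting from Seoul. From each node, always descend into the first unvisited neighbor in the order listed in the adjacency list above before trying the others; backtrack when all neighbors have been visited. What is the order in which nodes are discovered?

Visit Seoul
Seoul → Manila
Manila → Porto
Porto → Accra
Porto → Tunis
Porto → Bogota
Bogota → Sofia
Sofia → Tokyo
Tokyo → Cairo
Cairo → Minsk
Minsk → Vilnius
Vilnius → Perth
Perth → Quito
Vilnius → Lima
Lima → Kyoto
Lima → Paris
Minsk → Rabat
Bogota → Doha

Seoul → Manila → Porto → Accra → Tunis → Bogota → Sofia → Tokyo → Cairo → Minsk → Vilnius → Perth → Quito → Lima → Kyoto → Paris → Rabat → Doha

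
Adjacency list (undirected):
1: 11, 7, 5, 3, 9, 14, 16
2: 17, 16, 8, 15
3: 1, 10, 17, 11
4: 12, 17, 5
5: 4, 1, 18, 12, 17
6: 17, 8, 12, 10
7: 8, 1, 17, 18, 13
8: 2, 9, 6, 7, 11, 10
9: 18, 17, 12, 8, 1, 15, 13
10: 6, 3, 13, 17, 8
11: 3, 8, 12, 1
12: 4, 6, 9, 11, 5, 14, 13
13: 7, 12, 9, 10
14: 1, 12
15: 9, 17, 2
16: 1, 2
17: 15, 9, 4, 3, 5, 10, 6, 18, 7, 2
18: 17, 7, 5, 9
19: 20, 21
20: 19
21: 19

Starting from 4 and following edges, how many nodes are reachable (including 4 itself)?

BFS from 4 visits: 4, 12, 17, 5, 6, 9, 11, 14, 13, 15, 3, 10, 18, 7, 2, 1, 8, 16
Reachable nodes: 18 of 21 total.

18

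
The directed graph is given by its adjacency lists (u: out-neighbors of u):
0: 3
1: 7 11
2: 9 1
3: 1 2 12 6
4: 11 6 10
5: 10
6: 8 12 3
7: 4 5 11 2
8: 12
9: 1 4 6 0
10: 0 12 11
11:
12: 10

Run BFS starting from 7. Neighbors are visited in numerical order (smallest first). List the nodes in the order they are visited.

Visit 7; enqueue 2, 4, 5, 11 → queue [2, 4, 5, 11]
Visit 2; enqueue 1, 9 → queue [4, 5, 11, 1, 9]
Visit 4; enqueue 6, 10 → queue [5, 11, 1, 9, 6, 10]
Visit 5 → queue [11, 1, 9, 6, 10]
Visit 11 → queue [1, 9, 6, 10]
Visit 1 → queue [9, 6, 10]
Visit 9; enqueue 0 → queue [6, 10, 0]
Visit 6; enqueue 3, 8, 12 → queue [10, 0, 3, 8, 12]
Visit 10 → queue [0, 3, 8, 12]
Visit 0 → queue [3, 8, 12]
Visit 3 → queue [8, 12]
Visit 8 → queue [12]
Visit 12 → queue []

7, 2, 4, 5, 11, 1, 9, 6, 10, 0, 3, 8, 12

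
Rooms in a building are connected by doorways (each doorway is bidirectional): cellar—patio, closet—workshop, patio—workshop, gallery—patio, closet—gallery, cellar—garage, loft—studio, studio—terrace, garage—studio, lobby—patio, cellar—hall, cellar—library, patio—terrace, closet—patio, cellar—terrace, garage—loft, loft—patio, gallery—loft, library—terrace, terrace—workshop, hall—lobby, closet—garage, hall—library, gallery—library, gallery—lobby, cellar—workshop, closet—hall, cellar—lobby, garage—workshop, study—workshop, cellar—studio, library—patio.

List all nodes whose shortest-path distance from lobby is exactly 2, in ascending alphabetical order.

closet, garage, library, loft, studio, terrace, workshop

Level 0: lobby
Level 1: cellar, gallery, hall, patio
Level 2: closet, garage, library, loft, studio, terrace, workshop
Level 3: study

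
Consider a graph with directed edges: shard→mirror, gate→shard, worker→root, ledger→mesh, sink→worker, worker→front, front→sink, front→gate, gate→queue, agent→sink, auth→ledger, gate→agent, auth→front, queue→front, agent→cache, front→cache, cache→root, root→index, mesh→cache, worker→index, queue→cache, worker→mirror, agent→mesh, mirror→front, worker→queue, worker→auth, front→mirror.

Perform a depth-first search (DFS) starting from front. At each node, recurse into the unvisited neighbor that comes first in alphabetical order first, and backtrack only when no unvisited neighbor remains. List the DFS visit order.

front, cache, root, index, gate, agent, mesh, sink, worker, auth, ledger, mirror, queue, shard

Visit front
front → cache
cache → root
root → index
front → gate
gate → agent
agent → mesh
agent → sink
sink → worker
worker → auth
auth → ledger
worker → mirror
worker → queue
gate → shard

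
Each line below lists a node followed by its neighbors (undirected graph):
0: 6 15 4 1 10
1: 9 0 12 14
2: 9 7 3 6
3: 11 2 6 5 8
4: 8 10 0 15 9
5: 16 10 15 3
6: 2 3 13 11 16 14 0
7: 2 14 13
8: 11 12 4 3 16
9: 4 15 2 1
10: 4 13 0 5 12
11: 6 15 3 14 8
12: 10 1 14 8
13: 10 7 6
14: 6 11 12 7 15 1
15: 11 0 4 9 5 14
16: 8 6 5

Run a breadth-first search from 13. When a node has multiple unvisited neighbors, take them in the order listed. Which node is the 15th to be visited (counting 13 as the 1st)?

Visit 13; enqueue 10, 7, 6 → queue [10, 7, 6]
Visit 10; enqueue 4, 0, 5, 12 → queue [7, 6, 4, 0, 5, 12]
Visit 7; enqueue 2, 14 → queue [6, 4, 0, 5, 12, 2, 14]
Visit 6; enqueue 3, 11, 16 → queue [4, 0, 5, 12, 2, 14, 3, 11, 16]
Visit 4; enqueue 8, 15, 9 → queue [0, 5, 12, 2, 14, 3, 11, 16, 8, 15, 9]
Visit 0; enqueue 1 → queue [5, 12, 2, 14, 3, 11, 16, 8, 15, 9, 1]
Visit 5 → queue [12, 2, 14, 3, 11, 16, 8, 15, 9, 1]
Visit 12 → queue [2, 14, 3, 11, 16, 8, 15, 9, 1]
Visit 2 → queue [14, 3, 11, 16, 8, 15, 9, 1]
Visit 14 → queue [3, 11, 16, 8, 15, 9, 1]
Visit 3 → queue [11, 16, 8, 15, 9, 1]
Visit 11 → queue [16, 8, 15, 9, 1]
Visit 16 → queue [8, 15, 9, 1]
Visit 8 → queue [15, 9, 1]
Visit 15 → queue [9, 1]
Visit 9 → queue [1]
Visit 1 → queue []

Visit order: 13, 10, 7, 6, 4, 0, 5, 12, 2, 14, 3, 11, 16, 8, 15, 9, 1

15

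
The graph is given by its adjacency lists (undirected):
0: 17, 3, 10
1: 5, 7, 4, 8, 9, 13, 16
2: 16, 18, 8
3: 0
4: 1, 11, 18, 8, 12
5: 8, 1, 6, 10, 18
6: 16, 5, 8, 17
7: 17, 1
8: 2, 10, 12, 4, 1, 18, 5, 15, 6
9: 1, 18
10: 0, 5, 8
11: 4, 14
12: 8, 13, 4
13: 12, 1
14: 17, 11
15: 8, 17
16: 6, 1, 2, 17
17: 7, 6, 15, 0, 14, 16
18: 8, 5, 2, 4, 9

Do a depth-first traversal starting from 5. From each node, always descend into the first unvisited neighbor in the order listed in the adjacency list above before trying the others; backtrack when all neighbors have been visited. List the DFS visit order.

Visit 5
5 → 8
8 → 2
2 → 16
16 → 6
6 → 17
17 → 7
7 → 1
1 → 4
4 → 11
11 → 14
4 → 18
18 → 9
4 → 12
12 → 13
17 → 15
17 → 0
0 → 3
0 → 10

5, 8, 2, 16, 6, 17, 7, 1, 4, 11, 14, 18, 9, 12, 13, 15, 0, 3, 10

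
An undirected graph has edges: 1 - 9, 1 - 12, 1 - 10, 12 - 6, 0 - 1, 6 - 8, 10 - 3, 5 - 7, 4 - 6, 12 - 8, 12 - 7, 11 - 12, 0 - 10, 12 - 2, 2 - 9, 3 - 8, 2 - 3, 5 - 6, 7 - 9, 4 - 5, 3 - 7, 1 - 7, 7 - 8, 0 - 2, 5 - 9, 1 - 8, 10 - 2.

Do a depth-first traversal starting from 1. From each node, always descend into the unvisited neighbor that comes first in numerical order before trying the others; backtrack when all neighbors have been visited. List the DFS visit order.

1 → 0 → 2 → 3 → 7 → 5 → 4 → 6 → 8 → 12 → 11 → 9 → 10

Visit 1
1 → 0
0 → 2
2 → 3
3 → 7
7 → 5
5 → 4
4 → 6
6 → 8
8 → 12
12 → 11
5 → 9
3 → 10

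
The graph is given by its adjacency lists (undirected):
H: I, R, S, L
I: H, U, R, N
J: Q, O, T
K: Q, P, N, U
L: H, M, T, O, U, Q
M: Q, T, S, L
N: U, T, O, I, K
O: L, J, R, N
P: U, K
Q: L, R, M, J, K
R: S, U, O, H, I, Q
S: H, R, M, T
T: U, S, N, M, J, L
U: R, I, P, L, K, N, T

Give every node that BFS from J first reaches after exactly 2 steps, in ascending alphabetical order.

K, L, M, N, R, S, U

Level 0: J
Level 1: O, Q, T
Level 2: K, L, M, N, R, S, U
Level 3: H, I, P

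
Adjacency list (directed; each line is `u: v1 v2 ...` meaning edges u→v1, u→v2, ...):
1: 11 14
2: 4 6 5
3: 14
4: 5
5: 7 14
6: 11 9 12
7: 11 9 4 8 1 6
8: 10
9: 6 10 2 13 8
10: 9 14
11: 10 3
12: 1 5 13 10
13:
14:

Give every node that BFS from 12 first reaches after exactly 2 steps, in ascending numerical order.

7, 9, 11, 14

Level 0: 12
Level 1: 1, 5, 10, 13
Level 2: 7, 9, 11, 14
Level 3: 2, 3, 4, 6, 8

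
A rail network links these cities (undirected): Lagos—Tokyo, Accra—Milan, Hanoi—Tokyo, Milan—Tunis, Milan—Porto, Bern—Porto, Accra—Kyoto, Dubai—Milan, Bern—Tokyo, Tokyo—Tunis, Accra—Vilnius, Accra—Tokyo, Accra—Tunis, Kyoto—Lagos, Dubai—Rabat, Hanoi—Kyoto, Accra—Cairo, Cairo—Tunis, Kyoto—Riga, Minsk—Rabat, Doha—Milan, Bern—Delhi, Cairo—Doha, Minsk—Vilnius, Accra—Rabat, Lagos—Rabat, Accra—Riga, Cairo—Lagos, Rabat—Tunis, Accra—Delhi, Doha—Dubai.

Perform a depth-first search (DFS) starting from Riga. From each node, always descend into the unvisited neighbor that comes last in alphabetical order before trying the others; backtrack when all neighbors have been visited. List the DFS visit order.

Visit Riga
Riga → Kyoto
Kyoto → Lagos
Lagos → Tokyo
Tokyo → Tunis
Tunis → Rabat
Rabat → Minsk
Minsk → Vilnius
Vilnius → Accra
Accra → Milan
Milan → Porto
Porto → Bern
Bern → Delhi
Milan → Dubai
Dubai → Doha
Doha → Cairo
Tokyo → Hanoi

Riga Kyoto Lagos Tokyo Tunis Rabat Minsk Vilnius Accra Milan Porto Bern Delhi Dubai Doha Cairo Hanoi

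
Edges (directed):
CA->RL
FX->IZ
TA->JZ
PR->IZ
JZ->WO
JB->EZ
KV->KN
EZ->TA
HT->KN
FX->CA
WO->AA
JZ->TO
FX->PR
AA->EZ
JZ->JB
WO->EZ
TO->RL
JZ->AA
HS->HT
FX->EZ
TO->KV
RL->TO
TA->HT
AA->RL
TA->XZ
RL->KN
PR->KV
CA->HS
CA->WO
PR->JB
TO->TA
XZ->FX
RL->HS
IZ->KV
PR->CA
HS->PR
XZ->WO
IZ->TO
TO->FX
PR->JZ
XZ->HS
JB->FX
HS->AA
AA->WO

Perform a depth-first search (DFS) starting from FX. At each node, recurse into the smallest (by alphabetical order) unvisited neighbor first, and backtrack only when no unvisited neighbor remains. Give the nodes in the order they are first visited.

Visit FX
FX → CA
CA → HS
HS → AA
AA → EZ
EZ → TA
TA → HT
HT → KN
TA → JZ
JZ → JB
JZ → TO
TO → KV
TO → RL
JZ → WO
TA → XZ
HS → PR
PR → IZ

FX → CA → HS → AA → EZ → TA → HT → KN → JZ → JB → TO → KV → RL → WO → XZ → PR → IZ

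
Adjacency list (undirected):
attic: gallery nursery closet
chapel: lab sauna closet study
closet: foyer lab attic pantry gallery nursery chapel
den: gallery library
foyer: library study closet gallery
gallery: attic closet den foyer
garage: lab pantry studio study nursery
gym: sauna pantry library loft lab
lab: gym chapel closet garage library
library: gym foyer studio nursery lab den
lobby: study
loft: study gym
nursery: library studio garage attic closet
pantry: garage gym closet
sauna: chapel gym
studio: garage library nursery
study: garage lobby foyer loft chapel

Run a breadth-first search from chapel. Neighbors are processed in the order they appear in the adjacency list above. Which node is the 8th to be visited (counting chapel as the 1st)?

Visit chapel; enqueue lab, sauna, closet, study → queue [lab, sauna, closet, study]
Visit lab; enqueue gym, garage, library → queue [sauna, closet, study, gym, garage, library]
Visit sauna → queue [closet, study, gym, garage, library]
Visit closet; enqueue foyer, attic, pantry, gallery, nursery → queue [study, gym, garage, library, foyer, attic, pantry, gallery, nursery]
Visit study; enqueue lobby, loft → queue [gym, garage, library, foyer, attic, pantry, gallery, nursery, lobby, loft]
Visit gym → queue [garage, library, foyer, attic, pantry, gallery, nursery, lobby, loft]
Visit garage; enqueue studio → queue [library, foyer, attic, pantry, gallery, nursery, lobby, loft, studio]
Visit library; enqueue den → queue [foyer, attic, pantry, gallery, nursery, lobby, loft, studio, den]
Visit foyer → queue [attic, pantry, gallery, nursery, lobby, loft, studio, den]
Visit attic → queue [pantry, gallery, nursery, lobby, loft, studio, den]
Visit pantry → queue [gallery, nursery, lobby, loft, studio, den]
Visit gallery → queue [nursery, lobby, loft, studio, den]
Visit nursery → queue [lobby, loft, studio, den]
Visit lobby → queue [loft, studio, den]
Visit loft → queue [studio, den]
Visit studio → queue [den]
Visit den → queue []

Visit order: chapel, lab, sauna, closet, study, gym, garage, library, foyer, attic, pantry, gallery, nursery, lobby, loft, studio, den

library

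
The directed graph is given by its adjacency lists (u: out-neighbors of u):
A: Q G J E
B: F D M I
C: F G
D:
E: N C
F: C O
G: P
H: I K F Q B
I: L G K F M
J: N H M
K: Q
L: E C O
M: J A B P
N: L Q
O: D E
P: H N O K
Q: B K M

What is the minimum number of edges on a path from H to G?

Level 0: H
Level 1: B, F, I, K, Q
Level 2: C, D, G, L, M, O
Level 3: A, E, J, P
Level 4: N
G first appears at level 2.

2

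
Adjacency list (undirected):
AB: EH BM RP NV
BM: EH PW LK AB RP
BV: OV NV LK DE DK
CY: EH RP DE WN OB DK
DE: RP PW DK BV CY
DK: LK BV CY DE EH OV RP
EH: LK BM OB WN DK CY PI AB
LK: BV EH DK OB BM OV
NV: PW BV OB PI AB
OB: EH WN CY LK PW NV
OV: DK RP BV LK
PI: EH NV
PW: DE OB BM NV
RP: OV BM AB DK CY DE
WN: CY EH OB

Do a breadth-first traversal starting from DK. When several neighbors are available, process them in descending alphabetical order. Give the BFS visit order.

Visit DK; enqueue RP, OV, LK, EH, DE, CY, BV → queue [RP, OV, LK, EH, DE, CY, BV]
Visit RP; enqueue BM, AB → queue [OV, LK, EH, DE, CY, BV, BM, AB]
Visit OV → queue [LK, EH, DE, CY, BV, BM, AB]
Visit LK; enqueue OB → queue [EH, DE, CY, BV, BM, AB, OB]
Visit EH; enqueue WN, PI → queue [DE, CY, BV, BM, AB, OB, WN, PI]
Visit DE; enqueue PW → queue [CY, BV, BM, AB, OB, WN, PI, PW]
Visit CY → queue [BV, BM, AB, OB, WN, PI, PW]
Visit BV; enqueue NV → queue [BM, AB, OB, WN, PI, PW, NV]
Visit BM → queue [AB, OB, WN, PI, PW, NV]
Visit AB → queue [OB, WN, PI, PW, NV]
Visit OB → queue [WN, PI, PW, NV]
Visit WN → queue [PI, PW, NV]
Visit PI → queue [PW, NV]
Visit PW → queue [NV]
Visit NV → queue []

DK, RP, OV, LK, EH, DE, CY, BV, BM, AB, OB, WN, PI, PW, NV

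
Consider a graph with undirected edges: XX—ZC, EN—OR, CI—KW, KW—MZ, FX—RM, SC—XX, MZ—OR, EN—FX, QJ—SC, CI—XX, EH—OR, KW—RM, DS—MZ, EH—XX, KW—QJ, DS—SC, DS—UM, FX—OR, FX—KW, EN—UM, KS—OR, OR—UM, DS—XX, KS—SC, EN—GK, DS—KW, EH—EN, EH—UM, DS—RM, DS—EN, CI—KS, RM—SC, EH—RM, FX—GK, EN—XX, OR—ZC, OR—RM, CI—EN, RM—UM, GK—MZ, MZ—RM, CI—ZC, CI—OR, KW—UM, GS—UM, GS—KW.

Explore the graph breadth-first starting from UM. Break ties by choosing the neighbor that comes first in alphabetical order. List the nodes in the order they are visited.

Visit UM; enqueue DS, EH, EN, GS, KW, OR, RM → queue [DS, EH, EN, GS, KW, OR, RM]
Visit DS; enqueue MZ, SC, XX → queue [EH, EN, GS, KW, OR, RM, MZ, SC, XX]
Visit EH → queue [EN, GS, KW, OR, RM, MZ, SC, XX]
Visit EN; enqueue CI, FX, GK → queue [GS, KW, OR, RM, MZ, SC, XX, CI, FX, GK]
Visit GS → queue [KW, OR, RM, MZ, SC, XX, CI, FX, GK]
Visit KW; enqueue QJ → queue [OR, RM, MZ, SC, XX, CI, FX, GK, QJ]
Visit OR; enqueue KS, ZC → queue [RM, MZ, SC, XX, CI, FX, GK, QJ, KS, ZC]
Visit RM → queue [MZ, SC, XX, CI, FX, GK, QJ, KS, ZC]
Visit MZ → queue [SC, XX, CI, FX, GK, QJ, KS, ZC]
Visit SC → queue [XX, CI, FX, GK, QJ, KS, ZC]
Visit XX → queue [CI, FX, GK, QJ, KS, ZC]
Visit CI → queue [FX, GK, QJ, KS, ZC]
Visit FX → queue [GK, QJ, KS, ZC]
Visit GK → queue [QJ, KS, ZC]
Visit QJ → queue [KS, ZC]
Visit KS → queue [ZC]
Visit ZC → queue []

UM, DS, EH, EN, GS, KW, OR, RM, MZ, SC, XX, CI, FX, GK, QJ, KS, ZC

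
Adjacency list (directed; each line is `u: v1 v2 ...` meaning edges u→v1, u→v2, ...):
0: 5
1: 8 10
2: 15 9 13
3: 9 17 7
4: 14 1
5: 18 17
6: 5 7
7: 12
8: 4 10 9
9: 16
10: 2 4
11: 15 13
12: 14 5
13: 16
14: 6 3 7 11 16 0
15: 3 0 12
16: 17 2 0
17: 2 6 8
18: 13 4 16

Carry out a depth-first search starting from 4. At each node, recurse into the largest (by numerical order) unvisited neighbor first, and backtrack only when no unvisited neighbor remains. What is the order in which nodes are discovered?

Visit 4
4 → 14
14 → 16
16 → 17
17 → 8
8 → 10
10 → 2
2 → 15
15 → 12
12 → 5
5 → 18
18 → 13
15 → 3
3 → 9
3 → 7
15 → 0
17 → 6
14 → 11
4 → 1

4, 14, 16, 17, 8, 10, 2, 15, 12, 5, 18, 13, 3, 9, 7, 0, 6, 11, 1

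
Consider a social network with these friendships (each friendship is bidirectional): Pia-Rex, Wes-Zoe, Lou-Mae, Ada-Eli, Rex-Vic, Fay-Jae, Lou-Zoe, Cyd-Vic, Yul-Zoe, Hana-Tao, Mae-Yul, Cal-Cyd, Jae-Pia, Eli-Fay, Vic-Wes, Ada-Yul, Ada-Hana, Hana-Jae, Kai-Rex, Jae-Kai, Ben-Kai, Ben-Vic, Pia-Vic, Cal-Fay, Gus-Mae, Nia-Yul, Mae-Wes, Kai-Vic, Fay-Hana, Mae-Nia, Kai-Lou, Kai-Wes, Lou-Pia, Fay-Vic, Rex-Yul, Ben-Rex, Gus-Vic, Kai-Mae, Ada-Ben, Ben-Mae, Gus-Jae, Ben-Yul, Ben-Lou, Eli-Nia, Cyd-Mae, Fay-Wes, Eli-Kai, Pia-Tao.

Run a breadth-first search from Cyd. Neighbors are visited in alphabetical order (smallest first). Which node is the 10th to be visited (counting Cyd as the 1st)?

Nia

Visit Cyd; enqueue Cal, Mae, Vic → queue [Cal, Mae, Vic]
Visit Cal; enqueue Fay → queue [Mae, Vic, Fay]
Visit Mae; enqueue Ben, Gus, Kai, Lou, Nia, Wes, Yul → queue [Vic, Fay, Ben, Gus, Kai, Lou, Nia, Wes, Yul]
Visit Vic; enqueue Pia, Rex → queue [Fay, Ben, Gus, Kai, Lou, Nia, Wes, Yul, Pia, Rex]
Visit Fay; enqueue Eli, Hana, Jae → queue [Ben, Gus, Kai, Lou, Nia, Wes, Yul, Pia, Rex, Eli, Hana, Jae]
Visit Ben; enqueue Ada → queue [Gus, Kai, Lou, Nia, Wes, Yul, Pia, Rex, Eli, Hana, Jae, Ada]
Visit Gus → queue [Kai, Lou, Nia, Wes, Yul, Pia, Rex, Eli, Hana, Jae, Ada]
Visit Kai → queue [Lou, Nia, Wes, Yul, Pia, Rex, Eli, Hana, Jae, Ada]
Visit Lou; enqueue Zoe → queue [Nia, Wes, Yul, Pia, Rex, Eli, Hana, Jae, Ada, Zoe]
Visit Nia → queue [Wes, Yul, Pia, Rex, Eli, Hana, Jae, Ada, Zoe]
Visit Wes → queue [Yul, Pia, Rex, Eli, Hana, Jae, Ada, Zoe]
Visit Yul → queue [Pia, Rex, Eli, Hana, Jae, Ada, Zoe]
Visit Pia; enqueue Tao → queue [Rex, Eli, Hana, Jae, Ada, Zoe, Tao]
Visit Rex → queue [Eli, Hana, Jae, Ada, Zoe, Tao]
Visit Eli → queue [Hana, Jae, Ada, Zoe, Tao]
Visit Hana → queue [Jae, Ada, Zoe, Tao]
Visit Jae → queue [Ada, Zoe, Tao]
Visit Ada → queue [Zoe, Tao]
Visit Zoe → queue [Tao]
Visit Tao → queue []

Visit order: Cyd, Cal, Mae, Vic, Fay, Ben, Gus, Kai, Lou, Nia, Wes, Yul, Pia, Rex, Eli, Hana, Jae, Ada, Zoe, Tao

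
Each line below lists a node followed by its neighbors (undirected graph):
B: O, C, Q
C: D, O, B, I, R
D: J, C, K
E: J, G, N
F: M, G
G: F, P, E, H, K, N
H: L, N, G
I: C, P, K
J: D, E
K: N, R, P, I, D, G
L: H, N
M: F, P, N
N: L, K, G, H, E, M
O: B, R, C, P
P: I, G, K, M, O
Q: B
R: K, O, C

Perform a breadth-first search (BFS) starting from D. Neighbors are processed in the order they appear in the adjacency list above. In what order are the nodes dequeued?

Visit D; enqueue J, C, K → queue [J, C, K]
Visit J; enqueue E → queue [C, K, E]
Visit C; enqueue O, B, I, R → queue [K, E, O, B, I, R]
Visit K; enqueue N, P, G → queue [E, O, B, I, R, N, P, G]
Visit E → queue [O, B, I, R, N, P, G]
Visit O → queue [B, I, R, N, P, G]
Visit B; enqueue Q → queue [I, R, N, P, G, Q]
Visit I → queue [R, N, P, G, Q]
Visit R → queue [N, P, G, Q]
Visit N; enqueue L, H, M → queue [P, G, Q, L, H, M]
Visit P → queue [G, Q, L, H, M]
Visit G; enqueue F → queue [Q, L, H, M, F]
Visit Q → queue [L, H, M, F]
Visit L → queue [H, M, F]
Visit H → queue [M, F]
Visit M → queue [F]
Visit F → queue []

D → J → C → K → E → O → B → I → R → N → P → G → Q → L → H → M → F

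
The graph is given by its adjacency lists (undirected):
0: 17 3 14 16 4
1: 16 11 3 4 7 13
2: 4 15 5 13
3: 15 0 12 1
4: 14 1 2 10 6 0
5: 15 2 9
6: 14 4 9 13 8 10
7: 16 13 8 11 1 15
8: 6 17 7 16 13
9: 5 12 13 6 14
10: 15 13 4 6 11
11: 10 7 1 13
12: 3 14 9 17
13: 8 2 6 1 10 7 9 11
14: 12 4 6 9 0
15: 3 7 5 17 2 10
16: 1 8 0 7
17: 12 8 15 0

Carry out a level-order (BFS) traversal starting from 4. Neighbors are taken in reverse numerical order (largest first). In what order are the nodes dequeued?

Visit 4; enqueue 14, 10, 6, 2, 1, 0 → queue [14, 10, 6, 2, 1, 0]
Visit 14; enqueue 12, 9 → queue [10, 6, 2, 1, 0, 12, 9]
Visit 10; enqueue 15, 13, 11 → queue [6, 2, 1, 0, 12, 9, 15, 13, 11]
Visit 6; enqueue 8 → queue [2, 1, 0, 12, 9, 15, 13, 11, 8]
Visit 2; enqueue 5 → queue [1, 0, 12, 9, 15, 13, 11, 8, 5]
Visit 1; enqueue 16, 7, 3 → queue [0, 12, 9, 15, 13, 11, 8, 5, 16, 7, 3]
Visit 0; enqueue 17 → queue [12, 9, 15, 13, 11, 8, 5, 16, 7, 3, 17]
Visit 12 → queue [9, 15, 13, 11, 8, 5, 16, 7, 3, 17]
Visit 9 → queue [15, 13, 11, 8, 5, 16, 7, 3, 17]
Visit 15 → queue [13, 11, 8, 5, 16, 7, 3, 17]
Visit 13 → queue [11, 8, 5, 16, 7, 3, 17]
Visit 11 → queue [8, 5, 16, 7, 3, 17]
Visit 8 → queue [5, 16, 7, 3, 17]
Visit 5 → queue [16, 7, 3, 17]
Visit 16 → queue [7, 3, 17]
Visit 7 → queue [3, 17]
Visit 3 → queue [17]
Visit 17 → queue []

4, 14, 10, 6, 2, 1, 0, 12, 9, 15, 13, 11, 8, 5, 16, 7, 3, 17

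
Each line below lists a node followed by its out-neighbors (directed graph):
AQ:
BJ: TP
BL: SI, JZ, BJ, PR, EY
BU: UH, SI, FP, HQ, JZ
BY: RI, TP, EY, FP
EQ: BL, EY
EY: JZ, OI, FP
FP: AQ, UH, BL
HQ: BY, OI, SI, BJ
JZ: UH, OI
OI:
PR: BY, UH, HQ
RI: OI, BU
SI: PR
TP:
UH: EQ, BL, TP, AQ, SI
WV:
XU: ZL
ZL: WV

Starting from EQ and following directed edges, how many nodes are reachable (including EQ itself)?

16

BFS from EQ visits: EQ, BL, EY, BJ, JZ, PR, SI, FP, OI, TP, UH, BY, HQ, AQ, RI, BU
Reachable nodes: 16 of 19 total.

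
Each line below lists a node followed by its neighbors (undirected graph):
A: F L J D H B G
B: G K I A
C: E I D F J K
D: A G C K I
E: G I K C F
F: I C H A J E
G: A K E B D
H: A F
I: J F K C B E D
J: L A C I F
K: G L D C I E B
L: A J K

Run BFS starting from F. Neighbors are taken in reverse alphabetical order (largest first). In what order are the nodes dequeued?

Visit F; enqueue J, I, H, E, C, A → queue [J, I, H, E, C, A]
Visit J; enqueue L → queue [I, H, E, C, A, L]
Visit I; enqueue K, D, B → queue [H, E, C, A, L, K, D, B]
Visit H → queue [E, C, A, L, K, D, B]
Visit E; enqueue G → queue [C, A, L, K, D, B, G]
Visit C → queue [A, L, K, D, B, G]
Visit A → queue [L, K, D, B, G]
Visit L → queue [K, D, B, G]
Visit K → queue [D, B, G]
Visit D → queue [B, G]
Visit B → queue [G]
Visit G → queue []

F J I H E C A L K D B G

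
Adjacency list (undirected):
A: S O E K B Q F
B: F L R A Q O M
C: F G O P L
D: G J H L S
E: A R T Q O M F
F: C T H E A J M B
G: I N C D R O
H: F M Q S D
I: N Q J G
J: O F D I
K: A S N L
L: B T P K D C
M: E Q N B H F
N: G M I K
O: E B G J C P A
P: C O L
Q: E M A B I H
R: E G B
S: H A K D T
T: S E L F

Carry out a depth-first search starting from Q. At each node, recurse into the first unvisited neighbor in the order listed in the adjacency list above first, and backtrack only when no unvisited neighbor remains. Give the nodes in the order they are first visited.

Q, E, A, S, H, F, C, G, I, N, M, B, L, T, P, O, J, D, K, R

Visit Q
Q → E
E → A
A → S
S → H
H → F
F → C
C → G
G → I
I → N
N → M
M → B
B → L
L → T
L → P
P → O
O → J
J → D
L → K
B → R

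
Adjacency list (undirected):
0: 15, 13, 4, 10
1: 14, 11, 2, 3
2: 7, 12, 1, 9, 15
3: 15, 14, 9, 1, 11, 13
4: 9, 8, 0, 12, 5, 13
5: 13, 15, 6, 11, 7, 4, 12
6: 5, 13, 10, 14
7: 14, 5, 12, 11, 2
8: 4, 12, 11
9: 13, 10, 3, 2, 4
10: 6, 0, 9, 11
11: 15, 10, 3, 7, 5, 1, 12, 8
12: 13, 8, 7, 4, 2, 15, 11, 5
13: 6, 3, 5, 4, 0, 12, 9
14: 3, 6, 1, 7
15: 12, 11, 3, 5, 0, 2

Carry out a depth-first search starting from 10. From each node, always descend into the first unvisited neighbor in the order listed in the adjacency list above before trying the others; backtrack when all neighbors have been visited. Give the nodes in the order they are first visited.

10 → 6 → 5 → 13 → 3 → 15 → 12 → 8 → 4 → 9 → 2 → 7 → 14 → 1 → 11 → 0

Visit 10
10 → 6
6 → 5
5 → 13
13 → 3
3 → 15
15 → 12
12 → 8
8 → 4
4 → 9
9 → 2
2 → 7
7 → 14
14 → 1
1 → 11
4 → 0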